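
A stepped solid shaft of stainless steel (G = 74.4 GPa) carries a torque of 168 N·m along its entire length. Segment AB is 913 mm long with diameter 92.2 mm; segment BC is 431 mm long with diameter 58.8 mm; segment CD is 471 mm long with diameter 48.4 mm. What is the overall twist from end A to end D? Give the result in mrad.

J_AB = π(0.0922)⁴/32 = 7.09×10^-6 m⁴; J_BC = π(0.0588)⁴/32 = 1.17×10^-6 m⁴; J_CD = π(0.0484)⁴/32 = 5.39×10^-7 m⁴.
θ = (T/G)·Σ L_i/J_i = (168.0/74.4×10⁹)·(0.913/7.09×10^-6 + 0.431/1.17×10^-6 + 0.471/5.39×10^-7) = 3.094×10^-3 rad.

3.09 mrad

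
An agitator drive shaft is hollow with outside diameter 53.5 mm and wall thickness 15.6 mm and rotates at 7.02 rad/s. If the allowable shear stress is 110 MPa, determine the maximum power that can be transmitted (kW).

22.5 kW

J = π(d_o⁴ − d_i⁴)/32 = π(0.0535⁴ − 0.0223⁴)/32 = 7.800×10^-7 m⁴.
T_max = τ_allow·J/r = 1.10×10^8 × 7.800×10^-7 / 0.0267 = 3208 N·m.
ω = 7.02 rad/s, so P_max = T_max·ω = 2.252×10^4 W.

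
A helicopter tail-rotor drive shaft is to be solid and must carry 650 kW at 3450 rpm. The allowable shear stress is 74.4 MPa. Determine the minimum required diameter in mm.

ω = 2π·3450/60 = 361.3 rad/s, so T = P/ω = 650×10³ / 361.3 = 1799 N·m.
For a solid shaft τ_max = 16T/(πd³), so d = (16T/(π τ_allow))^(1/3) = (16·1799/(π·7.44×10^7))^(1/3) = 0.04975 m.

49.8 mm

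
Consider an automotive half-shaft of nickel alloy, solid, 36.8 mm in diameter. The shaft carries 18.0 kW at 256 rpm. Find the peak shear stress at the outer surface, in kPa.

ω = 2π·256/60 = 26.81 rad/s, so T = P/ω = 18.0×10³ / 26.81 = 671.4 N·m.
J = πd⁴/32 = π(0.0368)⁴/32 = 1.800×10^-7 m⁴.
τ_max = T·r/J = 671.4 × 0.0184 / 1.800×10^-7 = 6.862×10^7 Pa.

68600 kPa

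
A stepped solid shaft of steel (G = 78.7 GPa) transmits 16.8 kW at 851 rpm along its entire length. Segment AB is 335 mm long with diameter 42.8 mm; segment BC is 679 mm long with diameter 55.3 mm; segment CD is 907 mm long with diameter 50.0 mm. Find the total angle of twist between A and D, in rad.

0.00775 rad

ω = 2π·851/60 = 89.12 rad/s, so T = P/ω = 16.8×10³ / 89.12 = 188.5 N·m.
J_AB = π(0.0428)⁴/32 = 3.29×10^-7 m⁴; J_BC = π(0.0553)⁴/32 = 9.18×10^-7 m⁴; J_CD = π(0.0500)⁴/32 = 6.14×10^-7 m⁴.
θ = (T/G)·Σ L_i/J_i = (188.5/78.7×10⁹)·(0.335/3.29×10^-7 + 0.679/9.18×10^-7 + 0.907/6.14×10^-7) = 7.748×10^-3 rad.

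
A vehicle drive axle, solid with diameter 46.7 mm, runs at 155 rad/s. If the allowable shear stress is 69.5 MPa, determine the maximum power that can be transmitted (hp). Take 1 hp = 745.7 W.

289 hp

J = πd⁴/32 = π(0.0467)⁴/32 = 4.669×10^-7 m⁴.
T_max = τ_allow·J/r = 6.95×10^7 × 4.669×10^-7 / 0.0234 = 1390 N·m.
ω = 155 rad/s, so P_max = T_max·ω = 2.154×10^5 W.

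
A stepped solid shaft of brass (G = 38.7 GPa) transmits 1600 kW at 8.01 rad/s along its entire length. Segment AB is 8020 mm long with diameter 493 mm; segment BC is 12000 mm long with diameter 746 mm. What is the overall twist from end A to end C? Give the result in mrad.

ω = 8.01 rad/s, so T = P/ω = 1600×10³ / 8.010 = 199800 N·m.
J_AB = π(0.493)⁴/32 = 5.80×10^-3 m⁴; J_BC = π(0.746)⁴/32 = 0.0304 m⁴.
θ = (T/G)·Σ L_i/J_i = (199800/38.7×10⁹)·(8.02/5.80×10^-3 + 12.0/0.0304) = 9.175×10^-3 rad.

9.17 mrad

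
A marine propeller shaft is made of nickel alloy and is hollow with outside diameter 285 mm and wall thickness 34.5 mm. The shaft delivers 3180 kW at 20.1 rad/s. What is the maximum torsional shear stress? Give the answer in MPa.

ω = 20.1 rad/s, so T = P/ω = 3180×10³ / 20.10 = 158200 N·m.
J = π(d_o⁴ − d_i⁴)/32 = π(0.285⁴ − 0.216⁴)/32 = 4.340×10^-4 m⁴.
τ_max = T·r/J = 158200 × 0.142 / 4.340×10^-4 = 5.195×10^7 Pa.

51.9 MPa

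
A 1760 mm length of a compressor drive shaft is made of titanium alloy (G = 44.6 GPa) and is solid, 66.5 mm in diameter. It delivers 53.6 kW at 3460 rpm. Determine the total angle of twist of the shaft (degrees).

0.174°

ω = 2π·3460/60 = 362.3 rad/s, so T = P/ω = 53.6×10³ / 362.3 = 147.9 N·m.
J = πd⁴/32 = π(0.0665)⁴/32 = 1.920×10^-6 m⁴.
θ = T·L/(G·J) = 147.9 × 1.76 / (44.6×10⁹ × 1.920×10^-6) = 3.041×10^-3 rad.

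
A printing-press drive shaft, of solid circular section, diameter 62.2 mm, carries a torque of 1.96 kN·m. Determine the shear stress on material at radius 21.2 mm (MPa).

28.3 MPa

J = πd⁴/32 = π(0.0622)⁴/32 = 1.469×10^-6 m⁴.
Shear stress varies linearly with radius: τ = T·r/J = 1960 × 0.0212 / 1.469×10^-6 = 2.828×10^7 Pa.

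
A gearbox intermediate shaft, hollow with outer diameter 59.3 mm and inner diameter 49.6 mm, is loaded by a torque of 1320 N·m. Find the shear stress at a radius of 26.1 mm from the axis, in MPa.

55.6 MPa

J = π(d_o⁴ − d_i⁴)/32 = π(0.0593⁴ − 0.0496⁴)/32 = 6.198×10^-7 m⁴.
Shear stress varies linearly with radius: τ = T·r/J = 1320 × 0.0261 / 6.198×10^-7 = 5.558×10^7 Pa.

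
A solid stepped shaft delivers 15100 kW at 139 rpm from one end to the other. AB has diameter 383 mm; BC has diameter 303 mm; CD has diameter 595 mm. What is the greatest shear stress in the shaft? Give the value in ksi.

ω = 2π·139/60 = 14.56 rad/s, so T = P/ω = 15100×10³ / 14.56 = 1.037e6 N·m.
Under the same torque, τ_max = 16T/(πd³) is largest where d is smallest — segment BC (d = 303 mm).
τ_max = 16·1.037e6/(π·(0.303)³) = 1.899×10^8 Pa.

27.5 ksi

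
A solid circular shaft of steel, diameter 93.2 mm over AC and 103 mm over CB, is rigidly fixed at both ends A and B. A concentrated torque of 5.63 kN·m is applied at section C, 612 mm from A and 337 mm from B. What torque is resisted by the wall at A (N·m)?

1520 N·m

Compatibility: T_A·a/J_AC = T_B·b/J_CB with T_A + T_B = T₀.
J_AC = 7.41×10^-6 m⁴, J_CB = 1.10×10^-5 m⁴, so T_A = T₀·(J_AC/a)/((J_AC/a)+(J_CB/b)) = 1518 N·m, T_B = 4112 N·m.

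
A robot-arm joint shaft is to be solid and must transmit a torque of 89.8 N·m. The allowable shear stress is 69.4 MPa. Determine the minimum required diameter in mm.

18.7 mm

For a solid shaft τ_max = 16T/(πd³), so d = (16T/(π τ_allow))^(1/3) = (16·89.80/(π·6.94×10^7))^(1/3) = 0.01875 m.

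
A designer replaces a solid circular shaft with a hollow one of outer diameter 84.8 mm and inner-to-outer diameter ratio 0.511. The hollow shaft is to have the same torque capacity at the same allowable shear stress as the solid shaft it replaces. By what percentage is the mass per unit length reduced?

Equal τ_max and T ⇒ the solid shaft needs d_s³ = d_o³(1−k⁴), so d_s = 84.8·(1−0.511⁴)^(1/3) = 82.83 mm.
Area ratio A_h/A_s = d_o²(1−k²)/d_s² = (1−k²)/(1−k⁴)^(2/3) = 0.7745.
Mass saving = 1 − 0.7745 = 22.6 %.

22.6 %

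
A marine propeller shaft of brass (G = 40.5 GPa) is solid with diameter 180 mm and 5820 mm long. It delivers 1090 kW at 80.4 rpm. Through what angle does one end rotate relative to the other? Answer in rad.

0.181 rad

ω = 2π·80.4/60 = 8.419 rad/s, so T = P/ω = 1090×10³ / 8.419 = 129500 N·m.
J = πd⁴/32 = π(0.180)⁴/32 = 1.031×10^-4 m⁴.
θ = T·L/(G·J) = 129500 × 5.82 / (40.5×10⁹ × 1.031×10^-4) = 0.1805 rad.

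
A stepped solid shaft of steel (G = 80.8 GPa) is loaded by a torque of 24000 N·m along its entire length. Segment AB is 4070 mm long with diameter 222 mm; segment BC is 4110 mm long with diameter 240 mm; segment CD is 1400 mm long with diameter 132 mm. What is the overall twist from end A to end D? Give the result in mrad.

J_AB = π(0.222)⁴/32 = 2.38×10^-4 m⁴; J_BC = π(0.240)⁴/32 = 3.26×10^-4 m⁴; J_CD = π(0.132)⁴/32 = 2.98×10^-5 m⁴.
θ = (T/G)·Σ L_i/J_i = (24000/80.8×10⁹)·(4.07/2.38×10^-4 + 4.11/3.26×10^-4 + 1.40/2.98×10^-5) = 0.02277 rad.

22.8 mrad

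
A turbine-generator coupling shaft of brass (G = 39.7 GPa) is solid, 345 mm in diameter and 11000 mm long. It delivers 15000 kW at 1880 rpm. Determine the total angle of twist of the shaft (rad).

0.0152 rad

ω = 2π·1880/60 = 196.9 rad/s, so T = P/ω = 15000×10³ / 196.9 = 76190 N·m.
J = πd⁴/32 = π(0.345)⁴/32 = 1.391×10^-3 m⁴.
θ = T·L/(G·J) = 76190 × 11.0 / (39.7×10⁹ × 1.391×10^-3) = 0.01518 rad.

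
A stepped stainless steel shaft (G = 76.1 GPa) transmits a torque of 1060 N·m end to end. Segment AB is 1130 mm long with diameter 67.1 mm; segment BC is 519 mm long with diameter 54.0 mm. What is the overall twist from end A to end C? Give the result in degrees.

J_AB = π(0.0671)⁴/32 = 1.99×10^-6 m⁴; J_BC = π(0.0540)⁴/32 = 8.35×10^-7 m⁴.
θ = (T/G)·Σ L_i/J_i = (1060/76.1×10⁹)·(1.13/1.99×10^-6 + 0.519/8.35×10^-7) = 0.01657 rad.

0.949°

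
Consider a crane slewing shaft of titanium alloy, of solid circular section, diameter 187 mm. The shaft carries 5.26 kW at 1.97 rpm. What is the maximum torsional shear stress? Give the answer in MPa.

19.9 MPa

ω = 2π·1.97/60 = 0.2063 rad/s, so T = P/ω = 5.26×10³ / 0.2063 = 25500 N·m.
J = πd⁴/32 = π(0.187)⁴/32 = 1.201×10^-4 m⁴.
τ_max = T·r/J = 25500 × 0.0935 / 1.201×10^-4 = 1.986×10^7 Pa.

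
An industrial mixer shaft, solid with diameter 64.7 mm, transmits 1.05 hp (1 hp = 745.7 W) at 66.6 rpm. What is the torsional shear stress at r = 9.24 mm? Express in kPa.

ω = 2π·66.6/60 = 6.974 rad/s, so T = P/ω = 1.05×745.7 / 6.974 = 112.3 N·m.
J = πd⁴/32 = π(0.0647)⁴/32 = 1.720×10^-6 m⁴.
Shear stress varies linearly with radius: τ = T·r/J = 112.3 × 0.00924 / 1.720×10^-6 = 6.030×10^5 Pa.

603 kPa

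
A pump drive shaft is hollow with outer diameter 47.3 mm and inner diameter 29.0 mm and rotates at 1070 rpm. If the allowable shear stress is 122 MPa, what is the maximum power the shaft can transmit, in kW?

244 kW

J = π(d_o⁴ − d_i⁴)/32 = π(0.0473⁴ − 0.0290⁴)/32 = 4.220×10^-7 m⁴.
T_max = τ_allow·J/r = 1.22×10^8 × 4.220×10^-7 / 0.0236 = 2177 N·m.
ω = 2π·1070/60 = 112.1 rad/s, so P_max = T_max·ω = 2.439×10^5 W.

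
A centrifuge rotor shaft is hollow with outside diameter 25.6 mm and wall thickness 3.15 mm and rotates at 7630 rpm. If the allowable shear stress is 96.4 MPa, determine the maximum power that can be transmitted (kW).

J = π(d_o⁴ − d_i⁴)/32 = π(0.0256⁴ − 0.0193⁴)/32 = 2.854×10^-8 m⁴.
T_max = τ_allow·J/r = 9.64×10^7 × 2.854×10^-8 / 0.0128 = 215.0 N·m.
ω = 2π·7630/60 = 799.0 rad/s, so P_max = T_max·ω = 1.718×10^5 W.

172 kW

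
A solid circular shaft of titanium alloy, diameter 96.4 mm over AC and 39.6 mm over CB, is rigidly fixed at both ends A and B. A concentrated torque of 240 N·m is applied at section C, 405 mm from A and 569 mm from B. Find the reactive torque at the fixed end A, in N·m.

235 N·m

Compatibility: T_A·a/J_AC = T_B·b/J_CB with T_A + T_B = T₀.
J_AC = 8.48×10^-6 m⁴, J_CB = 2.41×10^-7 m⁴, so T_A = T₀·(J_AC/a)/((J_AC/a)+(J_CB/b)) = 235.2 N·m, T_B = 4.768 N·m.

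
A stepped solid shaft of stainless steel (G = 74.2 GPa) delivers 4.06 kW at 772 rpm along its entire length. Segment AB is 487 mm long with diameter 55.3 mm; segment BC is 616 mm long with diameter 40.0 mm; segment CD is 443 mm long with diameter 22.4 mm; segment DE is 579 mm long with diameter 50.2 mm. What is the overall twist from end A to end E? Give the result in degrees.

0.847°

ω = 2π·772/60 = 80.84 rad/s, so T = P/ω = 4.06×10³ / 80.84 = 50.22 N·m.
J_AB = π(0.0553)⁴/32 = 9.18×10^-7 m⁴; J_BC = π(0.0400)⁴/32 = 2.51×10^-7 m⁴; J_CD = π(0.0224)⁴/32 = 2.47×10^-8 m⁴; J_DE = π(0.0502)⁴/32 = 6.23×10^-7 m⁴.
θ = (T/G)·Σ L_i/J_i = (50.22/74.2×10⁹)·(0.487/9.18×10^-7 + 0.616/2.51×10^-7 + 0.443/2.47×10^-8 + 0.579/6.23×10^-7) = 0.01478 rad.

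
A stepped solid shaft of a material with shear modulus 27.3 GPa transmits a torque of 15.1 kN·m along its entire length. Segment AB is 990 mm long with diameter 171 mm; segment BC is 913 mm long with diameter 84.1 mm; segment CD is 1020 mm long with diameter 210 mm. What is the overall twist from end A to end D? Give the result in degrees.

J_AB = π(0.171)⁴/32 = 8.39×10^-5 m⁴; J_BC = π(0.0841)⁴/32 = 4.91×10^-6 m⁴; J_CD = π(0.210)⁴/32 = 1.91×10^-4 m⁴.
θ = (T/G)·Σ L_i/J_i = (15100/27.3×10⁹)·(0.990/8.39×10^-5 + 0.913/4.91×10^-6 + 1.02/1.91×10^-4) = 0.1123 rad.

6.43°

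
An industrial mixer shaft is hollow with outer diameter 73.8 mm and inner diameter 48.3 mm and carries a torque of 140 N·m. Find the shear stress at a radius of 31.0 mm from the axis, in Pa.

1.83e6 Pa

J = π(d_o⁴ − d_i⁴)/32 = π(0.0738⁴ − 0.0483⁴)/32 = 2.378×10^-6 m⁴.
Shear stress varies linearly with radius: τ = T·r/J = 140.0 × 0.0310 / 2.378×10^-6 = 1.825×10^6 Pa.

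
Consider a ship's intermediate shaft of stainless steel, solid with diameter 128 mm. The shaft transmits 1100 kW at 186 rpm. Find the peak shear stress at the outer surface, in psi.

ω = 2π·186/60 = 19.48 rad/s, so T = P/ω = 1100×10³ / 19.48 = 56470 N·m.
J = πd⁴/32 = π(0.128)⁴/32 = 2.635×10^-5 m⁴.
τ_max = T·r/J = 56470 × 0.0640 / 2.635×10^-5 = 1.371×10^8 Pa.

19900 psi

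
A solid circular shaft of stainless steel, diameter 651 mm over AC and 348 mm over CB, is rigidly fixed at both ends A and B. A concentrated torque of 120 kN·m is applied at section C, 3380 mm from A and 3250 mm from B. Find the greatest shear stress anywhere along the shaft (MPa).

2.04 MPa

Compatibility: T_A·a/J_AC = T_B·b/J_CB with T_A + T_B = T₀.
J_AC = 0.0176 m⁴, J_CB = 1.44×10^-3 m⁴, so T_A = T₀·(J_AC/a)/((J_AC/a)+(J_CB/b)) = 110600 N·m, T_B = 9393 N·m.
τ in each portion: τ_AC = 2.04×10^6 Pa, τ_CB = 1.14×10^6 Pa; maximum is in AC.
τ_max = T_AC·r/J = 110600·0.326/0.0176 = 2.042×10^6 Pa.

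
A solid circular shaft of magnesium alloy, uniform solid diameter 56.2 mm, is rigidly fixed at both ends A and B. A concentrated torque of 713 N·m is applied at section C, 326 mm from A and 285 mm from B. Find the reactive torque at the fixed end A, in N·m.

With uniform GJ and both ends fixed, compatibility θ_AC = θ_CB gives T_A·a = T_B·b, together with T_A + T_B = T₀.
T_A = T₀·b/(a+b) = 713.0·285/611.0 = 332.6 N·m; T_B = 380.4 N·m.

333 N·m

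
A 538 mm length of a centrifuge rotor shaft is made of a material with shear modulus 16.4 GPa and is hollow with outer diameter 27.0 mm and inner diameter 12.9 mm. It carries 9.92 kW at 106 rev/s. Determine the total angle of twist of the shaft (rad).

ω = 2π·106 = 666.0 rad/s, so T = P/ω = 9.92×10³ / 666.0 = 14.89 N·m.
J = π(d_o⁴ − d_i⁴)/32 = π(0.0270⁴ − 0.0129⁴)/32 = 4.946×10^-8 m⁴.
θ = T·L/(G·J) = 14.89 × 0.538 / (16.4×10⁹ × 4.946×10^-8) = 9.880×10^-3 rad.

0.00988 rad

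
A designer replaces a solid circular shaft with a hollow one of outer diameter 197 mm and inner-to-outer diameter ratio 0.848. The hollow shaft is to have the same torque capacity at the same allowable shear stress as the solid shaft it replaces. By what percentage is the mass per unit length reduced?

54.4 %

Equal τ_max and T ⇒ the solid shaft needs d_s³ = d_o³(1−k⁴), so d_s = 197·(1−0.848⁴)^(1/3) = 154.6 mm.
Area ratio A_h/A_s = d_o²(1−k²)/d_s² = (1−k²)/(1−k⁴)^(2/3) = 0.4564.
Mass saving = 1 − 0.4564 = 54.4 %.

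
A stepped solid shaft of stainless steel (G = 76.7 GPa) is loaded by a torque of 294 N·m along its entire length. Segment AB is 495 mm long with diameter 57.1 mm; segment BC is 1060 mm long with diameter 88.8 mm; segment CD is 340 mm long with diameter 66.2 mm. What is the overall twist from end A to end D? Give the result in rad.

0.00317 rad

J_AB = π(0.0571)⁴/32 = 1.04×10^-6 m⁴; J_BC = π(0.0888)⁴/32 = 6.10×10^-6 m⁴; J_CD = π(0.0662)⁴/32 = 1.89×10^-6 m⁴.
θ = (T/G)·Σ L_i/J_i = (294.0/76.7×10⁹)·(0.495/1.04×10^-6 + 1.06/6.10×10^-6 + 0.340/1.89×10^-6) = 3.175×10^-3 rad.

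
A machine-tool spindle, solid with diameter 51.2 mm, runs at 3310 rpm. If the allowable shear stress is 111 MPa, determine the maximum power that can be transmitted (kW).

J = πd⁴/32 = π(0.0512)⁴/32 = 6.747×10^-7 m⁴.
T_max = τ_allow·J/r = 1.11×10^8 × 6.747×10^-7 / 0.0256 = 2925 N·m.
ω = 2π·3310/60 = 346.6 rad/s, so P_max = T_max·ω = 1.014×10^6 W.

1010 kW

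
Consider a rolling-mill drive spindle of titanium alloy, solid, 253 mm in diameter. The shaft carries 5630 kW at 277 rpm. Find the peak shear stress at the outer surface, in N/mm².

ω = 2π·277/60 = 29.01 rad/s, so T = P/ω = 5630×10³ / 29.01 = 194100 N·m.
J = πd⁴/32 = π(0.253)⁴/32 = 4.022×10^-4 m⁴.
τ_max = T·r/J = 194100 × 0.127 / 4.022×10^-4 = 6.104×10^7 Pa.

61.0 N/mm²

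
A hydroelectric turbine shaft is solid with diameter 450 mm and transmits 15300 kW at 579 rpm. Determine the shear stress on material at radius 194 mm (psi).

1760 psi

ω = 2π·579/60 = 60.63 rad/s, so T = P/ω = 15300×10³ / 60.63 = 252300 N·m.
J = πd⁴/32 = π(0.450)⁴/32 = 4.026×10^-3 m⁴.
Shear stress varies linearly with radius: τ = T·r/J = 252300 × 0.194 / 4.026×10^-3 = 1.216×10^7 Pa.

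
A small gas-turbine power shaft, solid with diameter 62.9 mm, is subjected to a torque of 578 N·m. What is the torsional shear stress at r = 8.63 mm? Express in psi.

J = πd⁴/32 = π(0.0629)⁴/32 = 1.537×10^-6 m⁴.
Shear stress varies linearly with radius: τ = T·r/J = 578.0 × 0.00863 / 1.537×10^-6 = 3.246×10^6 Pa.

471 psi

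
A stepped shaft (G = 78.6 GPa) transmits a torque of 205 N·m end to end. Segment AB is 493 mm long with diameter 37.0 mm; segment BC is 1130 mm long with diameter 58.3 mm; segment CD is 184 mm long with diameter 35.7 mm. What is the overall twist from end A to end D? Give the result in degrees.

J_AB = π(0.0370)⁴/32 = 1.84×10^-7 m⁴; J_BC = π(0.0583)⁴/32 = 1.13×10^-6 m⁴; J_CD = π(0.0357)⁴/32 = 1.59×10^-7 m⁴.
θ = (T/G)·Σ L_i/J_i = (205.0/78.6×10⁹)·(0.493/1.84×10^-7 + 1.13/1.13×10^-6 + 0.184/1.59×10^-7) = 0.01260 rad.

0.722°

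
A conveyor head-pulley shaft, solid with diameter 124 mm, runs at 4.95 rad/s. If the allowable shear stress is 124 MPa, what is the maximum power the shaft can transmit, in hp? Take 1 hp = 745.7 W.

308 hp

J = πd⁴/32 = π(0.124)⁴/32 = 2.321×10^-5 m⁴.
T_max = τ_allow·J/r = 1.24×10^8 × 2.321×10^-5 / 0.0620 = 46420 N·m.
ω = 4.95 rad/s, so P_max = T_max·ω = 2.298×10^5 W.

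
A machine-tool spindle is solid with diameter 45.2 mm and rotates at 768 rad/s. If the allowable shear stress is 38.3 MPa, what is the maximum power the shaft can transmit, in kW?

533 kW

J = πd⁴/32 = π(0.0452)⁴/32 = 4.098×10^-7 m⁴.
T_max = τ_allow·J/r = 3.83×10^7 × 4.098×10^-7 / 0.0226 = 694.5 N·m.
ω = 768 rad/s, so P_max = T_max·ω = 5.333×10^5 W.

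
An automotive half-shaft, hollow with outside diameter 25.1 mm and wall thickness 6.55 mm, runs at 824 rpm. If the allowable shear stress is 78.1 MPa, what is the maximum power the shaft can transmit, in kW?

19.8 kW

J = π(d_o⁴ − d_i⁴)/32 = π(0.0251⁴ − 0.0120⁴)/32 = 3.693×10^-8 m⁴.
T_max = τ_allow·J/r = 7.81×10^7 × 3.693×10^-8 / 0.0126 = 229.8 N·m.
ω = 2π·824/60 = 86.29 rad/s, so P_max = T_max·ω = 1.983×10^4 W.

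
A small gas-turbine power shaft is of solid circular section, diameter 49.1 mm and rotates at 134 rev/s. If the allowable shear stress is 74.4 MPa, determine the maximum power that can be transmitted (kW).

J = πd⁴/32 = π(0.0491)⁴/32 = 5.706×10^-7 m⁴.
T_max = τ_allow·J/r = 7.44×10^7 × 5.706×10^-7 / 0.0246 = 1729 N·m.
ω = 2π·134 = 841.9 rad/s, so P_max = T_max·ω = 1.456×10^6 W.

1460 kW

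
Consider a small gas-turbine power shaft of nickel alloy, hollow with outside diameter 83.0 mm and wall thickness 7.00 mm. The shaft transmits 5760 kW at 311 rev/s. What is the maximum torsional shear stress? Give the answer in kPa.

ω = 2π·311 = 1954 rad/s, so T = P/ω = 5760×10³ / 1954 = 2948 N·m.
J = π(d_o⁴ − d_i⁴)/32 = π(0.0830⁴ − 0.0690⁴)/32 = 2.434×10^-6 m⁴.
τ_max = T·r/J = 2948 × 0.0415 / 2.434×10^-6 = 5.026×10^7 Pa.

50300 kPa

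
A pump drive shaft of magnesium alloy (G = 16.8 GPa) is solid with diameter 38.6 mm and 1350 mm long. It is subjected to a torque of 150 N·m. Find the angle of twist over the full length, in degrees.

3.17°

J = πd⁴/32 = π(0.0386)⁴/32 = 2.179×10^-7 m⁴.
θ = T·L/(G·J) = 150.0 × 1.35 / (16.8×10⁹ × 2.179×10^-7) = 0.05531 rad.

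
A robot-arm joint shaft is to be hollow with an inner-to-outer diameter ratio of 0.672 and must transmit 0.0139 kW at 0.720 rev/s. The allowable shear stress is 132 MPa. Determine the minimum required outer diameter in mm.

5.30 mm

ω = 2π·0.720 = 4.524 rad/s, so T = P/ω = 0.0139×10³ / 4.524 = 3.073 N·m.
For a hollow shaft with d_i/d_o = 0.672: τ_max = 16T/(π d_o³ (1−k⁴)), so d_o = [16T/(π τ_allow (1−k⁴))]^(1/3) = [16·3.073/(π·1.32×10^8·0.7961)]^(1/3) = 0.005300 m.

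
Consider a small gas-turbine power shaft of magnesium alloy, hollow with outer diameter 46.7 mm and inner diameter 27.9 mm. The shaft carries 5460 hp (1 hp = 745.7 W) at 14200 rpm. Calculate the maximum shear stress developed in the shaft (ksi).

22.8 ksi

ω = 2π·14200/60 = 1487 rad/s, so T = P/ω = 5460×745.7 / 1487 = 2738 N·m.
J = π(d_o⁴ − d_i⁴)/32 = π(0.0467⁴ − 0.0279⁴)/32 = 4.075×10^-7 m⁴.
τ_max = T·r/J = 2738 × 0.0234 / 4.075×10^-7 = 1.569×10^8 Pa.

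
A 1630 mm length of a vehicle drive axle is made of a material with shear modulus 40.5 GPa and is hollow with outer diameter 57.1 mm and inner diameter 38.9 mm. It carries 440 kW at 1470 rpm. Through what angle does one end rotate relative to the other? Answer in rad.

ω = 2π·1470/60 = 153.9 rad/s, so T = P/ω = 440×10³ / 153.9 = 2858 N·m.
J = π(d_o⁴ − d_i⁴)/32 = π(0.0571⁴ − 0.0389⁴)/32 = 8.188×10^-7 m⁴.
θ = T·L/(G·J) = 2858 × 1.63 / (40.5×10⁹ × 8.188×10^-7) = 0.1405 rad.

0.140 rad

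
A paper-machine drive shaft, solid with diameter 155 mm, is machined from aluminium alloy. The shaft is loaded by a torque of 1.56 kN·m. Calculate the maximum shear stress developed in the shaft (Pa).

2.13e6 Pa

J = πd⁴/32 = π(0.155)⁴/32 = 5.667×10^-5 m⁴.
τ_max = T·r/J = 1560 × 0.0775 / 5.667×10^-5 = 2.134×10^6 Pa.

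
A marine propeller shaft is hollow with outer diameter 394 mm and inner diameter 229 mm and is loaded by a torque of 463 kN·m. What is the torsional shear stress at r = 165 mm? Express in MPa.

36.5 MPa

J = π(d_o⁴ − d_i⁴)/32 = π(0.394⁴ − 0.229⁴)/32 = 2.096×10^-3 m⁴.
Shear stress varies linearly with radius: τ = T·r/J = 463000 × 0.165 / 2.096×10^-3 = 3.645×10^7 Pa.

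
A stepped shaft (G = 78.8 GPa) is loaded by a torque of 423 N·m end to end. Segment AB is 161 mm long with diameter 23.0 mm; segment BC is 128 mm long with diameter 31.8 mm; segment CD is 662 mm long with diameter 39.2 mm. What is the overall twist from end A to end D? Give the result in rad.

0.0536 rad

J_AB = π(0.0230)⁴/32 = 2.75×10^-8 m⁴; J_BC = π(0.0318)⁴/32 = 1.00×10^-7 m⁴; J_CD = π(0.0392)⁴/32 = 2.32×10^-7 m⁴.
θ = (T/G)·Σ L_i/J_i = (423.0/78.8×10⁹)·(0.161/2.75×10^-8 + 0.128/1.00×10^-7 + 0.662/2.32×10^-7) = 0.05363 rad.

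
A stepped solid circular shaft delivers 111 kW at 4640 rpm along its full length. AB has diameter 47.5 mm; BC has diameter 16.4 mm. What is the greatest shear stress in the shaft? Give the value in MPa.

ω = 2π·4640/60 = 485.9 rad/s, so T = P/ω = 111×10³ / 485.9 = 228.4 N·m.
Under the same torque, τ_max = 16T/(πd³) is largest where d is smallest — segment BC (d = 16.4 mm).
τ_max = 16·228.4/(π·(0.0164)³) = 2.638×10^8 Pa.

264 MPa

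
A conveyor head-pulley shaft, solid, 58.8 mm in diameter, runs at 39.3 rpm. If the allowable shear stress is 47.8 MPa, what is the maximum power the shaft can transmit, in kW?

7.85 kW

J = πd⁴/32 = π(0.0588)⁴/32 = 1.174×10^-6 m⁴.
T_max = τ_allow·J/r = 4.78×10^7 × 1.174×10^-6 / 0.0294 = 1908 N·m.
ω = 2π·39.3/60 = 4.115 rad/s, so P_max = T_max·ω = 7853 W.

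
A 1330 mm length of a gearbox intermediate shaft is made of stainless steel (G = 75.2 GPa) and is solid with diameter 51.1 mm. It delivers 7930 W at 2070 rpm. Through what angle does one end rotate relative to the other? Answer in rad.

ω = 2π·2070/60 = 216.8 rad/s, so T = P/ω = 7930 / 216.8 = 36.58 N·m.
J = πd⁴/32 = π(0.0511)⁴/32 = 6.694×10^-7 m⁴.
θ = T·L/(G·J) = 36.58 × 1.33 / (75.2×10⁹ × 6.694×10^-7) = 9.666×10^-4 rad.

9.67e-4 rad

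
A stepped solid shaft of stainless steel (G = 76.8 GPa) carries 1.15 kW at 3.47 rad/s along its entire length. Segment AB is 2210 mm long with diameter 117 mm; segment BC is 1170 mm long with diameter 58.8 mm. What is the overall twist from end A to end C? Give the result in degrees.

0.276°

ω = 3.47 rad/s, so T = P/ω = 1.15×10³ / 3.470 = 331.4 N·m.
J_AB = π(0.117)⁴/32 = 1.84×10^-5 m⁴; J_BC = π(0.0588)⁴/32 = 1.17×10^-6 m⁴.
θ = (T/G)·Σ L_i/J_i = (331.4/76.8×10⁹)·(2.21/1.84×10^-5 + 1.17/1.17×10^-6) = 4.821×10^-3 rad.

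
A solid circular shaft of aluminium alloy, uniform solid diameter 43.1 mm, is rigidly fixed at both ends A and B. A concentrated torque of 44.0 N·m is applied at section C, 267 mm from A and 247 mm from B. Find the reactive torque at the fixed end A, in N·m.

With uniform GJ and both ends fixed, compatibility θ_AC = θ_CB gives T_A·a = T_B·b, together with T_A + T_B = T₀.
T_A = T₀·b/(a+b) = 44.00·247/514.0 = 21.14 N·m; T_B = 22.86 N·m.

21.1 N·m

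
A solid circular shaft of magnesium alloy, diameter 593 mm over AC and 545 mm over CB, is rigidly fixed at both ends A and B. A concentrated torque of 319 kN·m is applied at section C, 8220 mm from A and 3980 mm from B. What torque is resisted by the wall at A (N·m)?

129000 N·m

Compatibility: T_A·a/J_AC = T_B·b/J_CB with T_A + T_B = T₀.
J_AC = 0.0121 m⁴, J_CB = 8.66×10^-3 m⁴, so T_A = T₀·(J_AC/a)/((J_AC/a)+(J_CB/b)) = 129000 N·m, T_B = 190000 N·m.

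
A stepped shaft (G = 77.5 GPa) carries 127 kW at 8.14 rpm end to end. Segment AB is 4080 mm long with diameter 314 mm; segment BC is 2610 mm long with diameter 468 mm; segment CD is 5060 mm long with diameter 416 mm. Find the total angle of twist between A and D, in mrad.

12.6 mrad

ω = 2π·8.14/60 = 0.8524 rad/s, so T = P/ω = 127×10³ / 0.8524 = 149000 N·m.
J_AB = π(0.314)⁴/32 = 9.54×10^-4 m⁴; J_BC = π(0.468)⁴/32 = 4.71×10^-3 m⁴; J_CD = π(0.416)⁴/32 = 2.94×10^-3 m⁴.
θ = (T/G)·Σ L_i/J_i = (149000/77.5×10⁹)·(4.08/9.54×10^-4 + 2.61/4.71×10^-3 + 5.06/2.94×10^-3) = 0.01259 rad.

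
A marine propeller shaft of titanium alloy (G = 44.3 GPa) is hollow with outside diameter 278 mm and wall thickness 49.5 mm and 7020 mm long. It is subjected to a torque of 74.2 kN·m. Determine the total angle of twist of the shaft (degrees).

1.39°

J = π(d_o⁴ − d_i⁴)/32 = π(0.278⁴ − 0.179⁴)/32 = 4.856×10^-4 m⁴.
θ = T·L/(G·J) = 74200 × 7.02 / (44.3×10⁹ × 4.856×10^-4) = 0.02421 rad.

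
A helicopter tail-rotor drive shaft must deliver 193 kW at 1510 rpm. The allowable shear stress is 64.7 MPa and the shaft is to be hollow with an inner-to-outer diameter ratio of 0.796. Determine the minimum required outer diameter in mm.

ω = 2π·1510/60 = 158.1 rad/s, so T = P/ω = 193×10³ / 158.1 = 1221 N·m.
For a hollow shaft with d_i/d_o = 0.796: τ_max = 16T/(π d_o³ (1−k⁴)), so d_o = [16T/(π τ_allow (1−k⁴))]^(1/3) = [16·1221/(π·6.47×10^7·0.5985)]^(1/3) = 0.05435 m.

54.3 mm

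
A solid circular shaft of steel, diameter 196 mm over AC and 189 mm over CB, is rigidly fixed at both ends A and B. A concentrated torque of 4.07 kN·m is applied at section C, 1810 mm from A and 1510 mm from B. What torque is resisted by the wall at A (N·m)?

Compatibility: T_A·a/J_AC = T_B·b/J_CB with T_A + T_B = T₀.
J_AC = 1.45×10^-4 m⁴, J_CB = 1.25×10^-4 m⁴, so T_A = T₀·(J_AC/a)/((J_AC/a)+(J_CB/b)) = 1999 N·m, T_B = 2071 N·m.

2000 N·m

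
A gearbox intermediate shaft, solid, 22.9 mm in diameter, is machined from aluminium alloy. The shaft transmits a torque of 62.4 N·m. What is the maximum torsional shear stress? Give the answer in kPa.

J = πd⁴/32 = π(0.0229)⁴/32 = 2.700×10^-8 m⁴.
τ_max = T·r/J = 62.40 × 0.0115 / 2.700×10^-8 = 2.646×10^7 Pa.

26500 kPa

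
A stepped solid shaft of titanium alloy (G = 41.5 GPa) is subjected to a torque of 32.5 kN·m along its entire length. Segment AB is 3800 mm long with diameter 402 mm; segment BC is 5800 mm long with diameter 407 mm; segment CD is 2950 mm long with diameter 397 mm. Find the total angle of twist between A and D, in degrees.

J_AB = π(0.402)⁴/32 = 2.56×10^-3 m⁴; J_BC = π(0.407)⁴/32 = 2.69×10^-3 m⁴; J_CD = π(0.397)⁴/32 = 2.44×10^-3 m⁴.
θ = (T/G)·Σ L_i/J_i = (32500/41.5×10⁹)·(3.80/2.56×10^-3 + 5.80/2.69×10^-3 + 2.95/2.44×10^-3) = 3.794×10^-3 rad.

0.217°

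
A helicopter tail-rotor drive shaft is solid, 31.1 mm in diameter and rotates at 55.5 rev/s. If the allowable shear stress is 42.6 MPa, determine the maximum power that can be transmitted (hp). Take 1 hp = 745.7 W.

J = πd⁴/32 = π(0.0311)⁴/32 = 9.184×10^-8 m⁴.
T_max = τ_allow·J/r = 4.26×10^7 × 9.184×10^-8 / 0.0156 = 251.6 N·m.
ω = 2π·55.5 = 348.7 rad/s, so P_max = T_max·ω = 8.774×10^4 W.

118 hp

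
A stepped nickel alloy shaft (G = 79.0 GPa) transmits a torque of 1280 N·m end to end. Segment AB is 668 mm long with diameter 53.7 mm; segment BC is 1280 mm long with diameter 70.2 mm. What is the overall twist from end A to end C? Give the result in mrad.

J_AB = π(0.0537)⁴/32 = 8.16×10^-7 m⁴; J_BC = π(0.0702)⁴/32 = 2.38×10^-6 m⁴.
θ = (T/G)·Σ L_i/J_i = (1280/79.0×10⁹)·(0.668/8.16×10^-7 + 1.28/2.38×10^-6) = 0.02196 rad.

22.0 mrad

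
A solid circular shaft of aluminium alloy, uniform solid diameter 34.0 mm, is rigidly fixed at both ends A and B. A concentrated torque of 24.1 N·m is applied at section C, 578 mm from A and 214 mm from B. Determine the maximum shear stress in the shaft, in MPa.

2.28 MPa

With uniform GJ and both ends fixed, compatibility θ_AC = θ_CB gives T_A·a = T_B·b, together with T_A + T_B = T₀.
T_A = T₀·b/(a+b) = 24.10·214/792.0 = 6.512 N·m; T_B = 17.59 N·m.
τ in each portion: τ_AC = 8.44×10^5 Pa, τ_CB = 2.28×10^6 Pa; maximum is in CB.
τ_max = T_CB·r/J = 17.59·0.0170/1.31×10^-7 = 2.279×10^6 Pa.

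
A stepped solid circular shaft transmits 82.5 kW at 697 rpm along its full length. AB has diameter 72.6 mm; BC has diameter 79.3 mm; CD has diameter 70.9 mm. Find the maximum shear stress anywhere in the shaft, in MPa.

16.2 MPa

ω = 2π·697/60 = 72.99 rad/s, so T = P/ω = 82.5×10³ / 72.99 = 1130 N·m.
Under the same torque, τ_max = 16T/(πd³) is largest where d is smallest — segment CD (d = 70.9 mm).
τ_max = 16·1130/(π·(0.0709)³) = 1.615×10^7 Pa.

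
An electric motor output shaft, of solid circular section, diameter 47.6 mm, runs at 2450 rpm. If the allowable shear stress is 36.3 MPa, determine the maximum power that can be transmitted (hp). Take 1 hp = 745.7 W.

264 hp

J = πd⁴/32 = π(0.0476)⁴/32 = 5.040×10^-7 m⁴.
T_max = τ_allow·J/r = 3.63×10^7 × 5.040×10^-7 / 0.0238 = 768.7 N·m.
ω = 2π·2450/60 = 256.6 rad/s, so P_max = T_max·ω = 1.972×10^5 W.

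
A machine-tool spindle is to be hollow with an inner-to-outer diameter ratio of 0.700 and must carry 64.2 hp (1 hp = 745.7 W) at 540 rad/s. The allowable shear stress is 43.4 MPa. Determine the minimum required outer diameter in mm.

ω = 540 rad/s, so T = P/ω = 64.2×745.7 / 540.0 = 88.66 N·m.
For a hollow shaft with d_i/d_o = 0.700: τ_max = 16T/(π d_o³ (1−k⁴)), so d_o = [16T/(π τ_allow (1−k⁴))]^(1/3) = [16·88.66/(π·4.34×10^7·0.7599)]^(1/3) = 0.02392 m.

23.9 mm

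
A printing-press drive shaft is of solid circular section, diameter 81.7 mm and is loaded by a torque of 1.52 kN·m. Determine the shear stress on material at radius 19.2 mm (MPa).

J = πd⁴/32 = π(0.0817)⁴/32 = 4.374×10^-6 m⁴.
Shear stress varies linearly with radius: τ = T·r/J = 1520 × 0.0192 / 4.374×10^-6 = 6.672×10^6 Pa.

6.67 MPa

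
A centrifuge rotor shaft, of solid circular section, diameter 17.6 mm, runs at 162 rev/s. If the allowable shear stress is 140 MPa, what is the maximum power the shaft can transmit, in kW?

153 kW

J = πd⁴/32 = π(0.0176)⁴/32 = 9.420×10^-9 m⁴.
T_max = τ_allow·J/r = 1.40×10^8 × 9.420×10^-9 / 0.00880 = 149.9 N·m.
ω = 2π·162 = 1018 rad/s, so P_max = T_max·ω = 1.525×10^5 W.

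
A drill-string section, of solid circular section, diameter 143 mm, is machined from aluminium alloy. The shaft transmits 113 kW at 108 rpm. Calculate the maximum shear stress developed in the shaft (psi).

2520 psi

ω = 2π·108/60 = 11.31 rad/s, so T = P/ω = 113×10³ / 11.31 = 9991 N·m.
J = πd⁴/32 = π(0.143)⁴/32 = 4.105×10^-5 m⁴.
τ_max = T·r/J = 9991 × 0.0715 / 4.105×10^-5 = 1.740×10^7 Pa.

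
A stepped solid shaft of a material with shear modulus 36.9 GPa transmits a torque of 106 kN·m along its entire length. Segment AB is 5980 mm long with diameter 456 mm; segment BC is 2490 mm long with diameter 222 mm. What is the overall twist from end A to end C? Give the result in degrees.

1.95°

J_AB = π(0.456)⁴/32 = 4.24×10^-3 m⁴; J_BC = π(0.222)⁴/32 = 2.38×10^-4 m⁴.
θ = (T/G)·Σ L_i/J_i = (106000/36.9×10⁹)·(5.98/4.24×10^-3 + 2.49/2.38×10^-4) = 0.03404 rad.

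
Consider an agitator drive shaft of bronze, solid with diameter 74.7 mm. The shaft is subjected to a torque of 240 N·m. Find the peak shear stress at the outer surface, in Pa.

2.93e6 Pa

J = πd⁴/32 = π(0.0747)⁴/32 = 3.057×10^-6 m⁴.
τ_max = T·r/J = 240.0 × 0.0374 / 3.057×10^-6 = 2.932×10^6 Pa.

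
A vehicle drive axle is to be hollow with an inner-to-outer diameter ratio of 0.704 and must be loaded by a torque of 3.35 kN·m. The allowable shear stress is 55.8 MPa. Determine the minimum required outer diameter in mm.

For a hollow shaft with d_i/d_o = 0.704: τ_max = 16T/(π d_o³ (1−k⁴)), so d_o = [16T/(π τ_allow (1−k⁴))]^(1/3) = [16·3350/(π·5.58×10^7·0.7544)]^(1/3) = 0.07401 m.

74.0 mm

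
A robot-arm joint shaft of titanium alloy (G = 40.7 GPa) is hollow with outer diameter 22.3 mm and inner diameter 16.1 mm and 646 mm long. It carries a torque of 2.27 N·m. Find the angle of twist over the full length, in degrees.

J = π(d_o⁴ − d_i⁴)/32 = π(0.0223⁴ − 0.0161⁴)/32 = 1.768×10^-8 m⁴.
θ = T·L/(G·J) = 2.270 × 0.646 / (40.7×10⁹ × 1.768×10^-8) = 2.038×10^-3 rad.

0.117°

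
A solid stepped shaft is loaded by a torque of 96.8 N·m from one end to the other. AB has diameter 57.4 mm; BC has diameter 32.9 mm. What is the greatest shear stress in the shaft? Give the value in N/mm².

13.8 N/mm²

Under the same torque, τ_max = 16T/(πd³) is largest where d is smallest — segment BC (d = 32.9 mm).
τ_max = 16·96.80/(π·(0.0329)³) = 1.384×10^7 Pa.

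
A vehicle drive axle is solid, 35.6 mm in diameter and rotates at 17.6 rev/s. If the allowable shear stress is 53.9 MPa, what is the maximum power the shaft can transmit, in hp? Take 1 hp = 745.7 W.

70.8 hp

J = πd⁴/32 = π(0.0356)⁴/32 = 1.577×10^-7 m⁴.
T_max = τ_allow·J/r = 5.39×10^7 × 1.577×10^-7 / 0.0178 = 477.5 N·m.
ω = 2π·17.6 = 110.6 rad/s, so P_max = T_max·ω = 5.280×10^4 W.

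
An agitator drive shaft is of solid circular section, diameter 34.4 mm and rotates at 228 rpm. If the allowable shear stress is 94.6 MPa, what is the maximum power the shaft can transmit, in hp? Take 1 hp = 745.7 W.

J = πd⁴/32 = π(0.0344)⁴/32 = 1.375×10^-7 m⁴.
T_max = τ_allow·J/r = 9.46×10^7 × 1.375×10^-7 / 0.0172 = 756.1 N·m.
ω = 2π·228/60 = 23.88 rad/s, so P_max = T_max·ω = 1.805×10^4 W.

24.2 hp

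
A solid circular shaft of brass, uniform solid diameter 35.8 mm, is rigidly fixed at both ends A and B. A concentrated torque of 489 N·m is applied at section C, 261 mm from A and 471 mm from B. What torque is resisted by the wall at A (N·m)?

315 N·m

With uniform GJ and both ends fixed, compatibility θ_AC = θ_CB gives T_A·a = T_B·b, together with T_A + T_B = T₀.
T_A = T₀·b/(a+b) = 489.0·471/732.0 = 314.6 N·m; T_B = 174.4 N·m.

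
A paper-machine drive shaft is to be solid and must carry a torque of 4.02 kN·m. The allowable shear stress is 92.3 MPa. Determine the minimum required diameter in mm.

For a solid shaft τ_max = 16T/(πd³), so d = (16T/(π τ_allow))^(1/3) = (16·4020/(π·9.23×10^7))^(1/3) = 0.06053 m.

60.5 mm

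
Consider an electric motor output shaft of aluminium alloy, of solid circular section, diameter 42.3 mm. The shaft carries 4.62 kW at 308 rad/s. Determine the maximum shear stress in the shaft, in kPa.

1010 kPa

ω = 308 rad/s, so T = P/ω = 4.62×10³ / 308.0 = 15.00 N·m.
J = πd⁴/32 = π(0.0423)⁴/32 = 3.143×10^-7 m⁴.
τ_max = T·r/J = 15.00 × 0.0211 / 3.143×10^-7 = 1.009×10^6 Pa.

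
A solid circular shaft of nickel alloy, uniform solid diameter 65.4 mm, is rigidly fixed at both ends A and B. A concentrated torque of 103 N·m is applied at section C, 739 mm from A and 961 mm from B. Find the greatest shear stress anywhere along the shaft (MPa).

With uniform GJ and both ends fixed, compatibility θ_AC = θ_CB gives T_A·a = T_B·b, together with T_A + T_B = T₀.
T_A = T₀·b/(a+b) = 103.0·961/1700 = 58.23 N·m; T_B = 44.77 N·m.
τ in each portion: τ_AC = 1.06×10^6 Pa, τ_CB = 8.15×10^5 Pa; maximum is in AC.
τ_max = T_AC·r/J = 58.23·0.0327/1.80×10^-6 = 1.060×10^6 Pa.

1.06 MPa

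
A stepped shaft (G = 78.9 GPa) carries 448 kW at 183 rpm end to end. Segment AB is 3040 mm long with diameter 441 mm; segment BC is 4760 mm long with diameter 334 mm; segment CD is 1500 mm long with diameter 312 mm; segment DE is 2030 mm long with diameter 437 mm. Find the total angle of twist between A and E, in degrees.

0.117°

ω = 2π·183/60 = 19.16 rad/s, so T = P/ω = 448×10³ / 19.16 = 23380 N·m.
J_AB = π(0.441)⁴/32 = 3.71×10^-3 m⁴; J_BC = π(0.334)⁴/32 = 1.22×10^-3 m⁴; J_CD = π(0.312)⁴/32 = 9.30×10^-4 m⁴; J_DE = π(0.437)⁴/32 = 3.58×10^-3 m⁴.
θ = (T/G)·Σ L_i/J_i = (23380/78.9×10⁹)·(3.04/3.71×10^-3 + 4.76/1.22×10^-3 + 1.50/9.30×10^-4 + 2.03/3.58×10^-3) = 2.043×10^-3 rad.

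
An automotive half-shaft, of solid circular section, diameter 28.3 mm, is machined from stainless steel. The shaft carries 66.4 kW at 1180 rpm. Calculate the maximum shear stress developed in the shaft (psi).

ω = 2π·1180/60 = 123.6 rad/s, so T = P/ω = 66.4×10³ / 123.6 = 537.4 N·m.
J = πd⁴/32 = π(0.0283)⁴/32 = 6.297×10^-8 m⁴.
τ_max = T·r/J = 537.4 × 0.0142 / 6.297×10^-8 = 1.207×10^8 Pa.

17500 psi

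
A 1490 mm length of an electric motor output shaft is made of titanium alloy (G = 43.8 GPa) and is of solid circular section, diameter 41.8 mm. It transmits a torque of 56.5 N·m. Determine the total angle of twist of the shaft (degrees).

0.367°

J = πd⁴/32 = π(0.0418)⁴/32 = 2.997×10^-7 m⁴.
θ = T·L/(G·J) = 56.50 × 1.49 / (43.8×10⁹ × 2.997×10^-7) = 6.413×10^-3 rad.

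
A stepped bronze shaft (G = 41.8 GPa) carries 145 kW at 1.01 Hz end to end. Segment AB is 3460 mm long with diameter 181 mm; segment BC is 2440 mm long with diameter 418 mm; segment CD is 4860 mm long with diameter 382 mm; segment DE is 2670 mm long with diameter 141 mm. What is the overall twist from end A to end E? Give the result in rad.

0.0573 rad

ω = 2π·1.01 = 6.346 rad/s, so T = P/ω = 145×10³ / 6.346 = 22850 N·m.
J_AB = π(0.181)⁴/32 = 1.05×10^-4 m⁴; J_BC = π(0.418)⁴/32 = 3.00×10^-3 m⁴; J_CD = π(0.382)⁴/32 = 2.09×10^-3 m⁴; J_DE = π(0.141)⁴/32 = 3.88×10^-5 m⁴.
θ = (T/G)·Σ L_i/J_i = (22850/41.8×10⁹)·(3.46/1.05×10^-4 + 2.44/3.00×10^-3 + 4.86/2.09×10^-3 + 2.67/3.88×10^-5) = 0.05728 rad.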